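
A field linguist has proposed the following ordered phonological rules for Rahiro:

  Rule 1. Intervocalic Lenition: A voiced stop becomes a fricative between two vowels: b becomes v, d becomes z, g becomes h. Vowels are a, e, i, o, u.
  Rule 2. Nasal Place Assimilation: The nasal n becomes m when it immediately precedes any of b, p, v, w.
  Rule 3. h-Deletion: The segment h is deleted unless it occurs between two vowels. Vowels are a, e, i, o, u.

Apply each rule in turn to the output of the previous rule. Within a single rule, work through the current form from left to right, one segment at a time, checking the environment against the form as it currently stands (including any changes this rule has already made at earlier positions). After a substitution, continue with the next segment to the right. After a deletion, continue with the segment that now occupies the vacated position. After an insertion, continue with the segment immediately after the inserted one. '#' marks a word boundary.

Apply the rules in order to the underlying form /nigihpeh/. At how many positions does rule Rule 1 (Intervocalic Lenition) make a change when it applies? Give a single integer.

1

Rule 1 Intervocalic Lenition: [nigihpeh] → [nihihpeh]
Rule 2 Nasal Place Assimilation: no change — [nihihpeh]
Rule 3 h-Deletion: [nihihpeh] → [nihipe]
Rule Rule 1 changed 1 position(s).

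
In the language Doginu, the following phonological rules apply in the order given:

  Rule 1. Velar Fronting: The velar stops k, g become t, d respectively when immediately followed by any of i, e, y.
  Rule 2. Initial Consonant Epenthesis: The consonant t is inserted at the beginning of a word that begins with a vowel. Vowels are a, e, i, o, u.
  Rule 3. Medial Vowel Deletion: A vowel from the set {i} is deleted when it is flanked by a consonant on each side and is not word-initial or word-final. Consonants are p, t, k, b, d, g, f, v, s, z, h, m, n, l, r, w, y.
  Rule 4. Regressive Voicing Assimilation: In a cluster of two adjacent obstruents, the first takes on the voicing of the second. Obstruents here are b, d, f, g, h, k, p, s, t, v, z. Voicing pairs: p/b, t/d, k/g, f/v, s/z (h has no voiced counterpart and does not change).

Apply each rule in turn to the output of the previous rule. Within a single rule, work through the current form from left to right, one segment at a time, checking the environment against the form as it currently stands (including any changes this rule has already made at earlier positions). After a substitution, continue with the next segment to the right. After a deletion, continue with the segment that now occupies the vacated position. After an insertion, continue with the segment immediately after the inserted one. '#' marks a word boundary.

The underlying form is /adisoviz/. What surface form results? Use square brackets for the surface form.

[tatsovz]

Rule 1 Velar Fronting: no change — [adisoviz]
Rule 2 Initial Consonant Epenthesis: [adisoviz] → [tadisoviz]
Rule 3 Medial Vowel Deletion: [tadisoviz] → [tadsovz]
Rule 4 Regressive Voicing Assimilation: [tadsovz] → [tatsovz]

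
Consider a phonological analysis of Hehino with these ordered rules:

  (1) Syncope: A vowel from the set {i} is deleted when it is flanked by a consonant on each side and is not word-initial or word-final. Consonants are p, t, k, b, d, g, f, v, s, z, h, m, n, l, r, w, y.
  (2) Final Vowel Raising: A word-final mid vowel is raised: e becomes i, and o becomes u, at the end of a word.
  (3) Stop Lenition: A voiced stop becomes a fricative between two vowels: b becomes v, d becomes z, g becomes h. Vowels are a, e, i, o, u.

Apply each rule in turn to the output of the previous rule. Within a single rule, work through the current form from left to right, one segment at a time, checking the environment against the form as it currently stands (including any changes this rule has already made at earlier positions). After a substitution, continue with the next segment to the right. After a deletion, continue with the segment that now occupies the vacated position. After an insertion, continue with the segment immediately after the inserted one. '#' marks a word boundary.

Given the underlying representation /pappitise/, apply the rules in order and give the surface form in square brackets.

[papptsi]

(1) Syncope: [pappitise] → [papptse]
(2) Final Vowel Raising: [papptse] → [papptsi]
(3) Stop Lenition: no change — [papptsi]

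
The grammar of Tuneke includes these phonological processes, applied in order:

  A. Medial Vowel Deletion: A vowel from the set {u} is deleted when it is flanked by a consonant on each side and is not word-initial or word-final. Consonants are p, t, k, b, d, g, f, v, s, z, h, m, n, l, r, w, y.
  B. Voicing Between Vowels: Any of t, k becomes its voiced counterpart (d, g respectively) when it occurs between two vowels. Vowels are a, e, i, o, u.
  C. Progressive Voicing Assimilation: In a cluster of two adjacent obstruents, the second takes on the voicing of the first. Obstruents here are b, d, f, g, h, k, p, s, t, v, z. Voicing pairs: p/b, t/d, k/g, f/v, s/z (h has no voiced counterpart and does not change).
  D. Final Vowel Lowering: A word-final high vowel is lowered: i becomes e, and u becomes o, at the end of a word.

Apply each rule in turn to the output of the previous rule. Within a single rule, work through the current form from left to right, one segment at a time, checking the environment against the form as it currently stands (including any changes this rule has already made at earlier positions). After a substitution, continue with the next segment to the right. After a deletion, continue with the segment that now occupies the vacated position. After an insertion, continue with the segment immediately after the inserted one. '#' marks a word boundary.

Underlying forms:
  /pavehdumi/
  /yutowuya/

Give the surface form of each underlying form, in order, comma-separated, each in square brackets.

[pavehtme], [ytowya]

/pavehdumi/:
  A Medial Vowel Deletion: [pavehdumi] → [pavehdmi]
  B Voicing Between Vowels: no change — [pavehdmi]
  C Progressive Voicing Assimilation: [pavehdmi] → [pavehtmi]
  D Final Vowel Lowering: [pavehtmi] → [pavehtme]
/yutowuya/:
  A Medial Vowel Deletion: [yutowuya] → [ytowya]
  B Voicing Between Vowels: no change — [ytowya]
  C Progressive Voicing Assimilation: no change — [ytowya]
  D Final Vowel Lowering: no change — [ytowya]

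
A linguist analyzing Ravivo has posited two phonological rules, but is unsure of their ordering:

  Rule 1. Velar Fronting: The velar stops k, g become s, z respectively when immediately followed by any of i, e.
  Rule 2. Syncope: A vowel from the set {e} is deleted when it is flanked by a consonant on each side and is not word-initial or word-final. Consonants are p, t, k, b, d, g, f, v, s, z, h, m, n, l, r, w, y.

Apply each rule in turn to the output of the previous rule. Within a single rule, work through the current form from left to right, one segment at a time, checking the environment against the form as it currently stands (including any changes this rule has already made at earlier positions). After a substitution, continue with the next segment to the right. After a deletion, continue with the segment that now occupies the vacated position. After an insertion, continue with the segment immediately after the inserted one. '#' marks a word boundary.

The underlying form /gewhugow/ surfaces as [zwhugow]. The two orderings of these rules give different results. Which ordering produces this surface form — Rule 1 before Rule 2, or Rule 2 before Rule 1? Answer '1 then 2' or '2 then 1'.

1 then 2

Order 1 then 2:
  1 Velar Fronting: [gewhugow] → [zewhugow]
  2 Syncope: [zewhugow] → [zwhugow]
  result: [zwhugow]
Order 2 then 1:
  2 Syncope: [gewhugow] → [gwhugow]
  1 Velar Fronting: no change — [gwhugow]
  result: [gwhugow]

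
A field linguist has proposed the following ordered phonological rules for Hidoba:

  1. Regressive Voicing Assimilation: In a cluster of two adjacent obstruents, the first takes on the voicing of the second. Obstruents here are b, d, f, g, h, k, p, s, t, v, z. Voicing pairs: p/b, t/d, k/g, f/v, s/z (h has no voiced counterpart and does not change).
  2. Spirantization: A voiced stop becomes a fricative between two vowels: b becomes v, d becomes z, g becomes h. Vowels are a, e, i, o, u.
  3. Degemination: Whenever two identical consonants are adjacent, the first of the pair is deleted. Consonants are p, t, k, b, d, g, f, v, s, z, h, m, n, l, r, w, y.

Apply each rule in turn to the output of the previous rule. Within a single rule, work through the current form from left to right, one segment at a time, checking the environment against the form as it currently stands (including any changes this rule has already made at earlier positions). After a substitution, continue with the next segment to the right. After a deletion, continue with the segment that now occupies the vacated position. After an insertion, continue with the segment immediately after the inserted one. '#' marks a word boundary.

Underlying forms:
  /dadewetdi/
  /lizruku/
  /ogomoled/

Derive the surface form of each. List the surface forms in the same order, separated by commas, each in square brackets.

/dadewetdi/:
  1 Regressive Voicing Assimilation: [dadewetdi] → [dadeweddi]
  2 Spirantization: [dadeweddi] → [dazeweddi]
  3 Degemination: [dazeweddi] → [dazewedi]
/lizruku/:
  1 Regressive Voicing Assimilation: no change — [lizruku]
  2 Spirantization: no change — [lizruku]
  3 Degemination: no change — [lizruku]
/ogomoled/:
  1 Regressive Voicing Assimilation: no change — [ogomoled]
  2 Spirantization: [ogomoled] → [ohomoled]
  3 Degemination: no change — [ohomoled]

[dazewedi], [lizruku], [ohomoled]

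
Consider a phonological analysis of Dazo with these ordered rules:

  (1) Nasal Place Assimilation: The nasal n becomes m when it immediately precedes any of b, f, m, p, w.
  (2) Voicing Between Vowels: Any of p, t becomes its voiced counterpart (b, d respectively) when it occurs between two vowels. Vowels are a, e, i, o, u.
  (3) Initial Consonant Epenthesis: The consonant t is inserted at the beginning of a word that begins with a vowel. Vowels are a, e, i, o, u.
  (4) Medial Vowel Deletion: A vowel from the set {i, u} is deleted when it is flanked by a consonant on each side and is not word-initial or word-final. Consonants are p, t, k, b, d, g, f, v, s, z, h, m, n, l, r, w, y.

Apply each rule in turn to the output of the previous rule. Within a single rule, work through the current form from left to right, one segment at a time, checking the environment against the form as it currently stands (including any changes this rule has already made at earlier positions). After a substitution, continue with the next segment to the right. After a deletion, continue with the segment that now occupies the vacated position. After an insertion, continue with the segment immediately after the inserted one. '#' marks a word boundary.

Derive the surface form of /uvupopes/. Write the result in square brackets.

[tvbobes]

(1) Nasal Place Assimilation: no change — [uvupopes]
(2) Voicing Between Vowels: [uvupopes] → [uvubobes]
(3) Initial Consonant Epenthesis: [uvubobes] → [tuvubobes]
(4) Medial Vowel Deletion: [tuvubobes] → [tvbobes]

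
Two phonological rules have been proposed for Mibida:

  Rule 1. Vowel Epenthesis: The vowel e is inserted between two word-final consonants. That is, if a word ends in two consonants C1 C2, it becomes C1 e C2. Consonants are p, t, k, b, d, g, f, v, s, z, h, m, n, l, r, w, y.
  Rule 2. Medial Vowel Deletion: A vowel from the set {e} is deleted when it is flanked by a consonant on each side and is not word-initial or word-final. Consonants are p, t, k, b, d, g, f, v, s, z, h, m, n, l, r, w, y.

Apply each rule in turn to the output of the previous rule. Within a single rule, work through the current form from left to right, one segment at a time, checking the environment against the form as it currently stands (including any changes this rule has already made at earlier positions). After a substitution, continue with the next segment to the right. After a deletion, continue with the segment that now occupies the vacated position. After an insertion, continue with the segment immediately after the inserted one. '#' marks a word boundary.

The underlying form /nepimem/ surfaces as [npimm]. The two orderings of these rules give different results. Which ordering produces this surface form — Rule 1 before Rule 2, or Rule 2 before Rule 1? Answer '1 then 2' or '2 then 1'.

Order 1 then 2:
  1 Vowel Epenthesis: no change — [nepimem]
  2 Medial Vowel Deletion: [nepimem] → [npimm]
  result: [npimm]
Order 2 then 1:
  2 Medial Vowel Deletion: [nepimem] → [npimm]
  1 Vowel Epenthesis: [npimm] → [npimem]
  result: [npimem]

1 then 2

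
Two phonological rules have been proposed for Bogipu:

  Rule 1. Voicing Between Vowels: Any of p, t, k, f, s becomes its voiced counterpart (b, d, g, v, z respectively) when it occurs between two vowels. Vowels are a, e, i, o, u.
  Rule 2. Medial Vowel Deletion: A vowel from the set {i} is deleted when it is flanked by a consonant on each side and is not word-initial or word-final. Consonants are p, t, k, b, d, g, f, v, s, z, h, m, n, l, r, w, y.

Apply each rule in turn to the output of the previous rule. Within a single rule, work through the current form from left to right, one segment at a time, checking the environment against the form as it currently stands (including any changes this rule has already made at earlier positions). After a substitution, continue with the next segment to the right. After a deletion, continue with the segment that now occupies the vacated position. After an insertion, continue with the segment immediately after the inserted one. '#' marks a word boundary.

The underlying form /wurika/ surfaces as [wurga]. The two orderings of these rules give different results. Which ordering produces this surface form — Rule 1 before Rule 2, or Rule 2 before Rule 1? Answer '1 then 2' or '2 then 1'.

1 then 2

Order 1 then 2:
  1 Voicing Between Vowels: [wurika] → [wuriga]
  2 Medial Vowel Deletion: [wuriga] → [wurga]
  result: [wurga]
Order 2 then 1:
  2 Medial Vowel Deletion: [wurika] → [wurka]
  1 Voicing Between Vowels: no change — [wurka]
  result: [wurka]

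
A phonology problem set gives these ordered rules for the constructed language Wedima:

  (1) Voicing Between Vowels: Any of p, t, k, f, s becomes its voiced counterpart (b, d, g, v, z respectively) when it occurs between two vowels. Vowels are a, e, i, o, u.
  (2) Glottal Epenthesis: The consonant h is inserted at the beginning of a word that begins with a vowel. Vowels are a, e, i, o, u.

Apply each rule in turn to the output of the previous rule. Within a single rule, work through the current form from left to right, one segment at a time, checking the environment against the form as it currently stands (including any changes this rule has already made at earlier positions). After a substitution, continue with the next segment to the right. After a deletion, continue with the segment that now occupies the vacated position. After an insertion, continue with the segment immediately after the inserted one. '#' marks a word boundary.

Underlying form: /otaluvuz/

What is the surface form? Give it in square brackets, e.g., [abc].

[hodaluvuz]

(1) Voicing Between Vowels: [otaluvuz] → [odaluvuz]
(2) Glottal Epenthesis: [odaluvuz] → [hodaluvuz]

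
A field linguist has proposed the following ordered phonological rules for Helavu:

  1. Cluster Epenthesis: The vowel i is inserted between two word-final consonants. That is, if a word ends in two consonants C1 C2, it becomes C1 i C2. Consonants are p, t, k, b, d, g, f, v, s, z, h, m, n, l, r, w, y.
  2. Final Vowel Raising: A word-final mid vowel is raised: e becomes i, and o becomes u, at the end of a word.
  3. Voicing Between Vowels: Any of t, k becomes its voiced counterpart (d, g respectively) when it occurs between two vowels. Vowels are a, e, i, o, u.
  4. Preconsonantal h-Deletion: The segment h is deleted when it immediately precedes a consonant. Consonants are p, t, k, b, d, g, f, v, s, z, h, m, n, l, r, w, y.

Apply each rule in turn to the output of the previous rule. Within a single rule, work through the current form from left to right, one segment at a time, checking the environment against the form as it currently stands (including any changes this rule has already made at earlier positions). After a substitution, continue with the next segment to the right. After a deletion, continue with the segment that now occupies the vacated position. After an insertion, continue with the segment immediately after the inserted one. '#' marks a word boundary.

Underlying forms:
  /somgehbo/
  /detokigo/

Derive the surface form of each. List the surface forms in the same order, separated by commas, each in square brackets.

[somgebu], [dedogigu]

/somgehbo/:
  1 Cluster Epenthesis: no change — [somgehbo]
  2 Final Vowel Raising: [somgehbo] → [somgehbu]
  3 Voicing Between Vowels: no change — [somgehbu]
  4 Preconsonantal h-Deletion: [somgehbu] → [somgebu]
/detokigo/:
  1 Cluster Epenthesis: no change — [detokigo]
  2 Final Vowel Raising: [detokigo] → [detokigu]
  3 Voicing Between Vowels: [detokigu] → [dedogigu]
  4 Preconsonantal h-Deletion: no change — [dedogigu]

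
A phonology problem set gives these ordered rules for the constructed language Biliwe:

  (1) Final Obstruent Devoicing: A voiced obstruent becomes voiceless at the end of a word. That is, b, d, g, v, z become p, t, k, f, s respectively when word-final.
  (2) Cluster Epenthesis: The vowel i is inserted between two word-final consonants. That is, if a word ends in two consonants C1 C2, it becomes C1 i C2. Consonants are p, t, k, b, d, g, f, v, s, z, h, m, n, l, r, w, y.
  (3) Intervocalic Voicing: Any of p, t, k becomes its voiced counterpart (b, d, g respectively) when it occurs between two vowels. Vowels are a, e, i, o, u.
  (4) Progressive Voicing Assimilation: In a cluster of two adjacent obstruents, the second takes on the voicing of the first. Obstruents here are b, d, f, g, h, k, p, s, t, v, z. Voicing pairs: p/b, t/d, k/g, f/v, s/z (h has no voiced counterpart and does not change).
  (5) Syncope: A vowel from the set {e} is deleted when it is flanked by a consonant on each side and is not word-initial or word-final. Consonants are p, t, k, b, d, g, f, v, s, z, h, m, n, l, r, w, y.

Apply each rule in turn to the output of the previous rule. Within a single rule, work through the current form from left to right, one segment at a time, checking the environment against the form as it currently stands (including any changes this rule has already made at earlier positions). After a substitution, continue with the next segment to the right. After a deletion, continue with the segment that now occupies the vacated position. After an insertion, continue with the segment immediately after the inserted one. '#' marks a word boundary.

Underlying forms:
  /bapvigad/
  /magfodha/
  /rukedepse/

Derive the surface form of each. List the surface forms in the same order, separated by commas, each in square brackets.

/bapvigad/:
  (1) Final Obstruent Devoicing: [bapvigad] → [bapvigat]
  (2) Cluster Epenthesis: no change — [bapvigat]
  (3) Intervocalic Voicing: no change — [bapvigat]
  (4) Progressive Voicing Assimilation: [bapvigat] → [bapfigat]
  (5) Syncope: no change — [bapfigat]
/magfodha/:
  (1) Final Obstruent Devoicing: no change — [magfodha]
  (2) Cluster Epenthesis: no change — [magfodha]
  (3) Intervocalic Voicing: no change — [magfodha]
  (4) Progressive Voicing Assimilation: [magfodha] → [magvodha]
  (5) Syncope: no change — [magvodha]
/rukedepse/:
  (1) Final Obstruent Devoicing: no change — [rukedepse]
  (2) Cluster Epenthesis: no change — [rukedepse]
  (3) Intervocalic Voicing: [rukedepse] → [rugedepse]
  (4) Progressive Voicing Assimilation: no change — [rugedepse]
  (5) Syncope: [rugedepse] → [rugdpse]

[bapfigat], [magvodha], [rugdpse]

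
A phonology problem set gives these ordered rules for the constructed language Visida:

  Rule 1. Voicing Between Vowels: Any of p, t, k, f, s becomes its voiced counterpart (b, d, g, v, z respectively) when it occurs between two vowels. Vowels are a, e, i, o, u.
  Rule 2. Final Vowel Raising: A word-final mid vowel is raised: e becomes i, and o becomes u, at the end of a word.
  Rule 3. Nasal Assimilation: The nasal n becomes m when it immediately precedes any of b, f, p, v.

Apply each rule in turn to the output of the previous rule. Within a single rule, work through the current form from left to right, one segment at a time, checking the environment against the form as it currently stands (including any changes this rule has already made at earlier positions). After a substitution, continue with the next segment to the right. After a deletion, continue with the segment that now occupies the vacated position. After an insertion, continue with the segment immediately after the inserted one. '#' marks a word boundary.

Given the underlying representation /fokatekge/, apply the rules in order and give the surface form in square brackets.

Rule 1 Voicing Between Vowels: [fokatekge] → [fogadekge]
Rule 2 Final Vowel Raising: [fogadekge] → [fogadekgi]
Rule 3 Nasal Assimilation: no change — [fogadekgi]

[fogadekgi]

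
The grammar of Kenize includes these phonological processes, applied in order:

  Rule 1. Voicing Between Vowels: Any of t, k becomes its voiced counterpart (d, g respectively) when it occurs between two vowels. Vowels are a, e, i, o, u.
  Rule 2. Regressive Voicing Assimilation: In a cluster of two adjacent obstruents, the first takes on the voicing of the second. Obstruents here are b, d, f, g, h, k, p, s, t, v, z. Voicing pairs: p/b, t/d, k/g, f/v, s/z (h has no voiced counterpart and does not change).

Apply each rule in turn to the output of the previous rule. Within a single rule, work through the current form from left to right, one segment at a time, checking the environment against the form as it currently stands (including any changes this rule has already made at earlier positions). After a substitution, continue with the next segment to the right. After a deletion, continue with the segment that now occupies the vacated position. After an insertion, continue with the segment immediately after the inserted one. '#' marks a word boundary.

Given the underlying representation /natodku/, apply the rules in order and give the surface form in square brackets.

Rule 1 Voicing Between Vowels: [natodku] → [nadodku]
Rule 2 Regressive Voicing Assimilation: [nadodku] → [nadotku]

[nadotku]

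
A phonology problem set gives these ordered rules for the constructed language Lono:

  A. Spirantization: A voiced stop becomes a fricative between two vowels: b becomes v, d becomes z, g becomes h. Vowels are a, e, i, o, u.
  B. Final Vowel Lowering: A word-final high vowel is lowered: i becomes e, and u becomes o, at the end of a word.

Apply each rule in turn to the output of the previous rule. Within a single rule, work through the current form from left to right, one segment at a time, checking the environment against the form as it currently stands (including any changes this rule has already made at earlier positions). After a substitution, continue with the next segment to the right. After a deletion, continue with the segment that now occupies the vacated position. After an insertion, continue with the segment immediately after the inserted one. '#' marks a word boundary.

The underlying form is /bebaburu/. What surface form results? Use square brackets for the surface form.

[bevavuro]

A Spirantization: [bebaburu] → [bevavuru]
B Final Vowel Lowering: [bevavuru] → [bevavuro]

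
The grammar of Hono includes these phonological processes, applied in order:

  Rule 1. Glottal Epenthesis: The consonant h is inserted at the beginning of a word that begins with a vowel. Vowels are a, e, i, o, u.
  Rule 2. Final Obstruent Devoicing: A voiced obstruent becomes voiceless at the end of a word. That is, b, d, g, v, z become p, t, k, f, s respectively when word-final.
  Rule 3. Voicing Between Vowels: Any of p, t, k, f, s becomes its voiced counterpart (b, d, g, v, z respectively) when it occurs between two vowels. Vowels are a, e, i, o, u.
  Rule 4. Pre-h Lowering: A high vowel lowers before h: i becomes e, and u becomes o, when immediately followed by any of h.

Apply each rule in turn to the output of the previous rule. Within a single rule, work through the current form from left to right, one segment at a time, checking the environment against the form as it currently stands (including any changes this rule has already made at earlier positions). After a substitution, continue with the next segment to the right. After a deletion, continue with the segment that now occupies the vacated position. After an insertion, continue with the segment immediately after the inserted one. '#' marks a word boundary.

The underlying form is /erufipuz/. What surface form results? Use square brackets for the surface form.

Rule 1 Glottal Epenthesis: [erufipuz] → [herufipuz]
Rule 2 Final Obstruent Devoicing: [herufipuz] → [herufipus]
Rule 3 Voicing Between Vowels: [herufipus] → [heruvibus]
Rule 4 Pre-h Lowering: no change — [heruvibus]

[heruvibus]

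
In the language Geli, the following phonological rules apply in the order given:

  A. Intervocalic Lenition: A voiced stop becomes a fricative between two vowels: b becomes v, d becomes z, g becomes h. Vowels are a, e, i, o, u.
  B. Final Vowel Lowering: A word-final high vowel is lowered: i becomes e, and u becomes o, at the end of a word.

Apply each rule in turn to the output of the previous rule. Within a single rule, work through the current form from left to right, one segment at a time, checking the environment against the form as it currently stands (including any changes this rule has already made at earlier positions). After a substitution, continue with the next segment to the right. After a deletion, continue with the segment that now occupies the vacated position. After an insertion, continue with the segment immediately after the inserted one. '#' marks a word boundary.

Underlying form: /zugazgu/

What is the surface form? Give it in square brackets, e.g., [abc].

A Intervocalic Lenition: [zugazgu] → [zuhazgu]
B Final Vowel Lowering: [zuhazgu] → [zuhazgo]

[zuhazgo]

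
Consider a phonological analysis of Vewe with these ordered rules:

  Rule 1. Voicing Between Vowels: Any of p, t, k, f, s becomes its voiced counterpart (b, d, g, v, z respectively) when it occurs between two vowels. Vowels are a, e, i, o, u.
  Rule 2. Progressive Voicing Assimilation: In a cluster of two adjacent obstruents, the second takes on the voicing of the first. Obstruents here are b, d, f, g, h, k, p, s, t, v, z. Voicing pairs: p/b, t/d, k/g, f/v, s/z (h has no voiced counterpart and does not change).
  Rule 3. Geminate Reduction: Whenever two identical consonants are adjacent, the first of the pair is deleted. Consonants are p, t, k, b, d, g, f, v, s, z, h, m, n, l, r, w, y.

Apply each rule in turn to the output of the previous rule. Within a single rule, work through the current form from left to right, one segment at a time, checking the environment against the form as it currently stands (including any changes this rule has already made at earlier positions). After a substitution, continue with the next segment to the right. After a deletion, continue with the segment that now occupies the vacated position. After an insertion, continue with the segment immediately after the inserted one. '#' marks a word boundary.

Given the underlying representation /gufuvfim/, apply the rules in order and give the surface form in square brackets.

Rule 1 Voicing Between Vowels: [gufuvfim] → [guvuvfim]
Rule 2 Progressive Voicing Assimilation: [guvuvfim] → [guvuvvim]
Rule 3 Geminate Reduction: [guvuvvim] → [guvuvim]

[guvuvim]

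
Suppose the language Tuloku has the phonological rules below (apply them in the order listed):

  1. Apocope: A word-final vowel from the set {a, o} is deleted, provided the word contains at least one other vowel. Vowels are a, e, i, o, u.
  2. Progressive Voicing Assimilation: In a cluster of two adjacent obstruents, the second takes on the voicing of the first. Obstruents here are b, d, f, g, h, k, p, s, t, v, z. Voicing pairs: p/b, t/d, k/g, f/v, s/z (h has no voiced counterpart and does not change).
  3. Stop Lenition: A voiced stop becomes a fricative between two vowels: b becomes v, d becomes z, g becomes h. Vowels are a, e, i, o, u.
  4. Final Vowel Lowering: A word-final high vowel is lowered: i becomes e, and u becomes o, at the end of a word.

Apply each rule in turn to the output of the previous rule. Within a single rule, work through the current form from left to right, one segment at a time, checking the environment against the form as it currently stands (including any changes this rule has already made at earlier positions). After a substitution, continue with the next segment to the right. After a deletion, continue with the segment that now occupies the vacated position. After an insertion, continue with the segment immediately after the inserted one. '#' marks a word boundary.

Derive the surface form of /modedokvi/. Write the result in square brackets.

1 Apocope: no change — [modedokvi]
2 Progressive Voicing Assimilation: [modedokvi] → [modedokfi]
3 Stop Lenition: [modedokfi] → [mozezokfi]
4 Final Vowel Lowering: [mozezokfi] → [mozezokfe]

[mozezokfe]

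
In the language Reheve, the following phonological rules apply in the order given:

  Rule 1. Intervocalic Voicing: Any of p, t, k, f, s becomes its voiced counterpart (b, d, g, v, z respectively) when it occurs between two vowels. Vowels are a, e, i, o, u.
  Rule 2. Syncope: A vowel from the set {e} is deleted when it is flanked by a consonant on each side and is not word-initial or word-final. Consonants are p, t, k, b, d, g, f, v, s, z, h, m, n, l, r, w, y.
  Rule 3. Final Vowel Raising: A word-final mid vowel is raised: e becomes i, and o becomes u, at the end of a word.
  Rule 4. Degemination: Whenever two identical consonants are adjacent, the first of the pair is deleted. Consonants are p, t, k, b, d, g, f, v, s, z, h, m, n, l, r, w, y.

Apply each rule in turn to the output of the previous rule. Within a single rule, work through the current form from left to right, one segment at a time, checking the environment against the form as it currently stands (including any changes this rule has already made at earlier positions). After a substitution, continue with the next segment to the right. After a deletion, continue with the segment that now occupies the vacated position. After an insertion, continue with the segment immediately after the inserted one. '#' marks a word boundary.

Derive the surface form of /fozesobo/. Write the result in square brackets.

[fozobu]

Rule 1 Intervocalic Voicing: [fozesobo] → [fozezobo]
Rule 2 Syncope: [fozezobo] → [fozzobo]
Rule 3 Final Vowel Raising: [fozzobo] → [fozzobu]
Rule 4 Degemination: [fozzobu] → [fozobu]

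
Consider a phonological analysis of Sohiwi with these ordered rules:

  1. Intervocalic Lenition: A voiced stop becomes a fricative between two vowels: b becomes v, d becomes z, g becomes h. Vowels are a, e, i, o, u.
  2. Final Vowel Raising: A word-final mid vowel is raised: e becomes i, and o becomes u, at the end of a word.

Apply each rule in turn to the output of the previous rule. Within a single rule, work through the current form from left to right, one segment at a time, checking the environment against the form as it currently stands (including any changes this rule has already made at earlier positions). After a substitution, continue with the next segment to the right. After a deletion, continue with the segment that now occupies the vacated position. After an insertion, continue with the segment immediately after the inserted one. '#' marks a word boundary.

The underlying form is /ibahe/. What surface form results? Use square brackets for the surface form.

1 Intervocalic Lenition: [ibahe] → [ivahe]
2 Final Vowel Raising: [ivahe] → [ivahi]

[ivahi]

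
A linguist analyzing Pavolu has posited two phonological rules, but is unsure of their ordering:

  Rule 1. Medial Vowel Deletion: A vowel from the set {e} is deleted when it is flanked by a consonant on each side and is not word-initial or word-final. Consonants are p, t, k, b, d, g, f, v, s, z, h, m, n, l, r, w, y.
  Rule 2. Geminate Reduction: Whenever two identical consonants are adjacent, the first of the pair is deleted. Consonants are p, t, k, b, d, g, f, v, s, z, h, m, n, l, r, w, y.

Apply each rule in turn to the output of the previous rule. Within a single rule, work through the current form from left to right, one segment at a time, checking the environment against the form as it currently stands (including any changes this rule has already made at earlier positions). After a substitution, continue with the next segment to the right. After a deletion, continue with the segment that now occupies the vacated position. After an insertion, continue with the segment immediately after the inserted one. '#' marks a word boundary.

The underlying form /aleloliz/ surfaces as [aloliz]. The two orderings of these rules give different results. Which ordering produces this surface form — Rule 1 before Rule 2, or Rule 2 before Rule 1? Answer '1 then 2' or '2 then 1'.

Order 1 then 2:
  1 Medial Vowel Deletion: [aleloliz] → [alloliz]
  2 Geminate Reduction: [alloliz] → [aloliz]
  result: [aloliz]
Order 2 then 1:
  2 Geminate Reduction: no change — [aleloliz]
  1 Medial Vowel Deletion: [aleloliz] → [alloliz]
  result: [alloliz]

1 then 2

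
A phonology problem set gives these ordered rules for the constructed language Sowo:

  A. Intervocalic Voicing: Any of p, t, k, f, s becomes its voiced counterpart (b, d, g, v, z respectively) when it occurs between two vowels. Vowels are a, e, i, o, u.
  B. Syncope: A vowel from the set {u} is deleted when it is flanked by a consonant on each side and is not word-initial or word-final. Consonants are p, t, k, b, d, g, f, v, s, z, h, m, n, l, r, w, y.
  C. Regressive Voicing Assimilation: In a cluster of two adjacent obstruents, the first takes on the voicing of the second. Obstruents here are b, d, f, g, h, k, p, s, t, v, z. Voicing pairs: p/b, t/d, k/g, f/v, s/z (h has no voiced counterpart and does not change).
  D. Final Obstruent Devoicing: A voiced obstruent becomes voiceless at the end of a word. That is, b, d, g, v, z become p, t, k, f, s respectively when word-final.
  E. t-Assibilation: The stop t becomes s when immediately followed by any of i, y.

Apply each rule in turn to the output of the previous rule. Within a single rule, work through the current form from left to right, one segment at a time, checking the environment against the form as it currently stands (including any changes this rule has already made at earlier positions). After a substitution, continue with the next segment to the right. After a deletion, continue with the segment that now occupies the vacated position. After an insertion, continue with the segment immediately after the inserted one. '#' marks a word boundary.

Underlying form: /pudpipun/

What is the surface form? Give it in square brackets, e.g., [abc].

A Intervocalic Voicing: [pudpipun] → [pudpibun]
B Syncope: [pudpibun] → [pdpibn]
C Regressive Voicing Assimilation: [pdpibn] → [btpibn]
D Final Obstruent Devoicing: no change — [btpibn]
E t-Assibilation: no change — [btpibn]

[btpibn]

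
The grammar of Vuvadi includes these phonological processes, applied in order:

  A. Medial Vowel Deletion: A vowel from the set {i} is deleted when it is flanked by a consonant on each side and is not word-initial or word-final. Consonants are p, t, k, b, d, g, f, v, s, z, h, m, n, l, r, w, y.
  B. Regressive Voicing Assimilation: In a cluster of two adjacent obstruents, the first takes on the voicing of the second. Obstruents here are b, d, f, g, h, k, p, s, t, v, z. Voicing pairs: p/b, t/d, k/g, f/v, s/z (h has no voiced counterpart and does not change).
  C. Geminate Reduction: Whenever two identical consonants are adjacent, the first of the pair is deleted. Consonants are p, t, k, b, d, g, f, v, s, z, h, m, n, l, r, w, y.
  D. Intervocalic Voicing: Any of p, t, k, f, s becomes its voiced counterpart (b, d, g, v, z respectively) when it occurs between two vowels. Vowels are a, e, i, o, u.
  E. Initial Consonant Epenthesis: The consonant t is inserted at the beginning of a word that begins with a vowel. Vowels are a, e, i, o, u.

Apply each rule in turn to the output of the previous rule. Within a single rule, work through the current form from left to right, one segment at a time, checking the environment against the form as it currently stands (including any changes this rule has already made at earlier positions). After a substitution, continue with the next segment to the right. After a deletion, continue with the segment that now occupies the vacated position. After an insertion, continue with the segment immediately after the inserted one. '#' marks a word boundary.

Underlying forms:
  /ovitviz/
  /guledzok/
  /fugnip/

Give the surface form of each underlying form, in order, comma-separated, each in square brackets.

/ovitviz/:
  A Medial Vowel Deletion: [ovitviz] → [ovtvz]
  B Regressive Voicing Assimilation: [ovtvz] → [ofdvz]
  C Geminate Reduction: no change — [ofdvz]
  D Intervocalic Voicing: no change — [ofdvz]
  E Initial Consonant Epenthesis: [ofdvz] → [tofdvz]
/guledzok/:
  A Medial Vowel Deletion: no change — [guledzok]
  B Regressive Voicing Assimilation: no change — [guledzok]
  C Geminate Reduction: no change — [guledzok]
  D Intervocalic Voicing: no change — [guledzok]
  E Initial Consonant Epenthesis: no change — [guledzok]
/fugnip/:
  A Medial Vowel Deletion: [fugnip] → [fugnp]
  B Regressive Voicing Assimilation: no change — [fugnp]
  C Geminate Reduction: no change — [fugnp]
  D Intervocalic Voicing: no change — [fugnp]
  E Initial Consonant Epenthesis: no change — [fugnp]

[tofdvz], [guledzok], [fugnp]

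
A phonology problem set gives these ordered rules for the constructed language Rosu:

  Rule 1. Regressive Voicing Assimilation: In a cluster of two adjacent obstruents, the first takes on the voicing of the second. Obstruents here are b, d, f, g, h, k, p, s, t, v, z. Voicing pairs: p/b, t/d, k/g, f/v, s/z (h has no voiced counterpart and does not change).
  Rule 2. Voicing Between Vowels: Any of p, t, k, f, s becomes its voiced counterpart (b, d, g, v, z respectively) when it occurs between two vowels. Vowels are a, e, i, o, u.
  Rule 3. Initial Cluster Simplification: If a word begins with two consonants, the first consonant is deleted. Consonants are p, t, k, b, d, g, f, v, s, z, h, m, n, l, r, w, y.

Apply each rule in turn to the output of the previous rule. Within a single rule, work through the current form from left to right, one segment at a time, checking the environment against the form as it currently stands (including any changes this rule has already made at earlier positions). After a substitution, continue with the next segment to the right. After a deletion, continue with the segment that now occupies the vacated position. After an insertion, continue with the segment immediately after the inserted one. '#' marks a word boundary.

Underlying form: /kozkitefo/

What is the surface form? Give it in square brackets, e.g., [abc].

Rule 1 Regressive Voicing Assimilation: [kozkitefo] → [koskitefo]
Rule 2 Voicing Between Vowels: [koskitefo] → [koskidevo]
Rule 3 Initial Cluster Simplification: no change — [koskidevo]

[koskidevo]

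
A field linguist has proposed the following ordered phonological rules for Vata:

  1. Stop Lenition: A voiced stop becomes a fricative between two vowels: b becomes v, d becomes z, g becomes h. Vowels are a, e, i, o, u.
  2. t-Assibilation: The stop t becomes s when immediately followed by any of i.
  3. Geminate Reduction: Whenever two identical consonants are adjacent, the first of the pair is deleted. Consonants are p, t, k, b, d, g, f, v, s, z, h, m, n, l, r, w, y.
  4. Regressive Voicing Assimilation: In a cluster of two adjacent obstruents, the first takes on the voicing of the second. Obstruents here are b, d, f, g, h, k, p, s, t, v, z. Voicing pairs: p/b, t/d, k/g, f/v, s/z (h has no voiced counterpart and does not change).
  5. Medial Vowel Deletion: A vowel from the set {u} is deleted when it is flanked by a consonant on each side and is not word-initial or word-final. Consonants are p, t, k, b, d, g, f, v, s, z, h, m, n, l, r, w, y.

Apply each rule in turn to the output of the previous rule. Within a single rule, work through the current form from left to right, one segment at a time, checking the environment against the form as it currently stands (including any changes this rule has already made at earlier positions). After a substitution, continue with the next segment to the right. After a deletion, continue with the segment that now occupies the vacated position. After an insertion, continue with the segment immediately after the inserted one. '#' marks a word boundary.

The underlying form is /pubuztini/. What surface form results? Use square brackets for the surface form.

[pvssini]

1 Stop Lenition: [pubuztini] → [puvuztini]
2 t-Assibilation: [puvuztini] → [puvuzsini]
3 Geminate Reduction: no change — [puvuzsini]
4 Regressive Voicing Assimilation: [puvuzsini] → [puvussini]
5 Medial Vowel Deletion: [puvussini] → [pvssini]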